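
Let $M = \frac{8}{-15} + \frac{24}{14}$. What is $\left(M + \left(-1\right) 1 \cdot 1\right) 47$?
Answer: $\frac{893}{105} \approx 8.5048$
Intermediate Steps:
$M = \frac{124}{105}$ ($M = 8 \left(- \frac{1}{15}\right) + 24 \cdot \frac{1}{14} = - \frac{8}{15} + \frac{12}{7} = \frac{124}{105} \approx 1.181$)
$\left(M + \left(-1\right) 1 \cdot 1\right) 47 = \left(\frac{124}{105} + \left(-1\right) 1 \cdot 1\right) 47 = \left(\frac{124}{105} - 1\right) 47 = \frac{19}{105} \cdot 47 = \frac{893}{105}$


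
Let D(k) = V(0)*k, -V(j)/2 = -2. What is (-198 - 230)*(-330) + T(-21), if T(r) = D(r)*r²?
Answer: 104196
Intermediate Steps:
V(j) = 4 (V(j) = -2*(-2) = 4)
D(k) = 4*k
T(r) = 4*r³ (T(r) = (4*r)*r² = 4*r³)
(-198 - 230)*(-330) + T(-21) = (-198 - 230)*(-330) + 4*(-21)³ = -428*(-330) + 4*(-9261) = 141240 - 37044 = 104196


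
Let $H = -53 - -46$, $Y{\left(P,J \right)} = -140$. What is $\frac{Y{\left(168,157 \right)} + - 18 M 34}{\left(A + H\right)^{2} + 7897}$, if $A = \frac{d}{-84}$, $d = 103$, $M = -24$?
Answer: $\frac{102650688}{56198713} \approx 1.8266$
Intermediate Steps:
$A = - \frac{103}{84}$ ($A = \frac{103}{-84} = 103 \left(- \frac{1}{84}\right) = - \frac{103}{84} \approx -1.2262$)
$H = -7$ ($H = -53 + 46 = -7$)
$\frac{Y{\left(168,157 \right)} + - 18 M 34}{\left(A + H\right)^{2} + 7897} = \frac{-140 + \left(-18\right) \left(-24\right) 34}{\left(- \frac{103}{84} - 7\right)^{2} + 7897} = \frac{-140 + 432 \cdot 34}{\left(- \frac{691}{84}\right)^{2} + 7897} = \frac{-140 + 14688}{\frac{477481}{7056} + 7897} = \frac{14548}{\frac{56198713}{7056}} = 14548 \cdot \frac{7056}{56198713} = \frac{102650688}{56198713}$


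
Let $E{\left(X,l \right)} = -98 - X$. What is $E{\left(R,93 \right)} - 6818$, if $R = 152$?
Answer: $-7068$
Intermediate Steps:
$E{\left(R,93 \right)} - 6818 = \left(-98 - 152\right) - 6818 = -250 - 6818 = -7068$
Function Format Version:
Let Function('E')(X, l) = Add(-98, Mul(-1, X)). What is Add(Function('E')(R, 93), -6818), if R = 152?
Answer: -7068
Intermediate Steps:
Add(Function('E')(R, 93), -6818) = Add(Add(-98, Mul(-1, 152)), -6818) = Add(Add(-98, -152), -6818) = Add(-250, -6818) = -7068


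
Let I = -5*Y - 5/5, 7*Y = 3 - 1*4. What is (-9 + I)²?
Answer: 4225/49 ≈ 86.224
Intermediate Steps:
Y = -⅐ (Y = (3 - 1*4)/7 = (3 - 4)/7 = (⅐)*(-1) = -⅐ ≈ -0.14286)
I = -2/7 (I = -5*(-⅐) - 5/5 = 5/7 - 5*⅕ = 5/7 - 1 = -2/7 ≈ -0.28571)
(-9 + I)² = (-9 - 2/7)² = (-65/7)² = 4225/49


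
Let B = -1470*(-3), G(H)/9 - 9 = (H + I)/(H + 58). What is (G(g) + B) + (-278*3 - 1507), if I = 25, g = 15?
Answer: 157310/73 ≈ 2154.9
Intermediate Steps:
G(H) = 81 + 9*(25 + H)/(58 + H) (G(H) = 81 + 9*((H + 25)/(H + 58)) = 81 + 9*((25 + H)/(58 + H)) = 81 + 9*(25 + H)/(58 + H))
B = 4410 (B = -245*(-18) = 4410)
(G(g) + B) + (-278*3 - 1507) = (9*(547 + 10*15)/(58 + 15) + 4410) + (-278*3 - 1507) = (9*(547 + 150)/73 + 4410) + (-834 - 1507) = (9*(1/73)*697 + 4410) - 2341 = (6273/73 + 4410) - 2341 = 328203/73 - 2341 = 157310/73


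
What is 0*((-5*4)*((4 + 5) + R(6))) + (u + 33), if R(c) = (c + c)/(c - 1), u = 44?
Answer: 77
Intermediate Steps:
R(c) = 2*c/(-1 + c) (R(c) = (2*c)/(-1 + c) = 2*c/(-1 + c))
0*((-5*4)*((4 + 5) + R(6))) + (u + 33) = 0*((-5*4)*((4 + 5) + 2*6/(-1 + 6))) + (44 + 33) = 0*(-20*(9 + 2*6/5)) + 77 = 0*(-20*(9 + 2*6*(⅕))) + 77 = 0*(-20*(9 + 12/5)) + 77 = 0*(-20*57/5) + 77 = 0*(-228) + 77 = 0 + 77 = 77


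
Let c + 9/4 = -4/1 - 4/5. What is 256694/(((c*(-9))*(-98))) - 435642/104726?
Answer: -147957006821/3255983703 ≈ -45.442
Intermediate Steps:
c = -141/20 (c = -9/4 + (-4/1 - 4/5) = -9/4 + (-4*1 - 4*1/5) = -9/4 + (-4 - 4/5) = -9/4 - 24/5 = -141/20 ≈ -7.0500)
256694/(((c*(-9))*(-98))) - 435642/104726 = 256694/((-141/20*(-9)*(-98))) - 435642/104726 = 256694/(((1269/20)*(-98))) - 435642*1/104726 = 256694/(-62181/10) - 217821/52363 = 256694*(-10/62181) - 217821/52363 = -2566940/62181 - 217821/52363 = -147957006821/3255983703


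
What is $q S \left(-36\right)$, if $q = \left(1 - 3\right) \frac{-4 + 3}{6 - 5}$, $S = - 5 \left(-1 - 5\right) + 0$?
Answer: $-2160$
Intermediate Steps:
$S = 30$ ($S = \left(-5\right) \left(-6\right) + 0 = 30 + 0 = 30$)
$q = 2$ ($q = - 2 \left(- 1^{-1}\right) = - 2 \left(\left(-1\right) 1\right) = \left(-2\right) \left(-1\right) = 2$)
$q S \left(-36\right) = 2 \cdot 30 \left(-36\right) = 60 \left(-36\right) = -2160$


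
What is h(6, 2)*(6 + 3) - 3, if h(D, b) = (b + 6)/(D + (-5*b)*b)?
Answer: -57/7 ≈ -8.1429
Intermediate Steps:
h(D, b) = (6 + b)/(D - 5*b**2)
h(6, 2)*(6 + 3) - 3 = ((6 + 2)/(6 - 5*2**2))*(6 + 3) - 3 = (8/(6 - 5*4))*9 - 3 = (8/(6 - 20))*9 - 3 = (8/(-14))*9 - 3 = -1/14*8*9 - 3 = -4/7*9 - 3 = -36/7 - 3 = -57/7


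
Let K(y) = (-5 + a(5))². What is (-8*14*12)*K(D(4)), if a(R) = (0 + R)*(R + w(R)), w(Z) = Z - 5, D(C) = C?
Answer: -537600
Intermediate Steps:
w(Z) = -5 + Z
a(R) = R*(-5 + 2*R) (a(R) = (0 + R)*(R + (-5 + R)) = R*(-5 + 2*R))
K(y) = 400 (K(y) = (-5 + 5*(-5 + 2*5))² = (-5 + 5*(-5 + 10))² = (-5 + 5*5)² = (-5 + 25)² = 20² = 400)
(-8*14*12)*K(D(4)) = (-8*14*12)*400 = -112*12*400 = -1344*400 = -537600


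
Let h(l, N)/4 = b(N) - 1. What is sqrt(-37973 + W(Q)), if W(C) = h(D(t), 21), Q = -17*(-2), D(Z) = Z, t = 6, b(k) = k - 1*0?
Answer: I*sqrt(37893) ≈ 194.66*I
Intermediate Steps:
b(k) = k (b(k) = k + 0 = k)
h(l, N) = -4 + 4*N (h(l, N) = 4*(N - 1) = 4*(-1 + N) = -4 + 4*N)
Q = 34
W(C) = 80 (W(C) = -4 + 4*21 = -4 + 84 = 80)
sqrt(-37973 + W(Q)) = sqrt(-37973 + 80) = sqrt(-37893) = I*sqrt(37893)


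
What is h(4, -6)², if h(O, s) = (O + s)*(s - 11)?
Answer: 1156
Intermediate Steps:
h(O, s) = (-11 + s)*(O + s) (h(O, s) = (O + s)*(-11 + s) = (-11 + s)*(O + s))
h(4, -6)² = ((-6)² - 11*4 - 11*(-6) + 4*(-6))² = (36 - 44 + 66 - 24)² = 34² = 1156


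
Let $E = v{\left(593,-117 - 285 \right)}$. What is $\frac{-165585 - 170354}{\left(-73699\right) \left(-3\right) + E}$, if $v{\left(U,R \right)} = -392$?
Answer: $- \frac{335939}{220705} \approx -1.5221$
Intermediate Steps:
$E = -392$
$\frac{-165585 - 170354}{\left(-73699\right) \left(-3\right) + E} = \frac{-165585 - 170354}{\left(-73699\right) \left(-3\right) - 392} = - \frac{335939}{221097 - 392} = - \frac{335939}{220705}$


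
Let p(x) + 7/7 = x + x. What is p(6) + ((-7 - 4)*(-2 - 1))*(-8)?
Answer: -253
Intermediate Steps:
p(x) = -1 + 2*x (p(x) = -1 + (x + x) = -1 + 2*x)
p(6) + ((-7 - 4)*(-2 - 1))*(-8) = (-1 + 2*6) + ((-7 - 4)*(-2 - 1))*(-8) = (-1 + 12) - 11*(-3)*(-8) = 11 + 33*(-8) = 11 - 264 = -253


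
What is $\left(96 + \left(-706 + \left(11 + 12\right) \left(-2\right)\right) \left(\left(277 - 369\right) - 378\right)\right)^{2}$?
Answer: $124987703296$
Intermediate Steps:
$\left(96 + \left(-706 + \left(11 + 12\right) \left(-2\right)\right) \left(\left(277 - 369\right) - 378\right)\right)^{2} = \left(96 + \left(-706 + 23 \left(-2\right)\right) \left(\left(277 - 369\right) - 378\right)\right)^{2} = \left(96 + \left(-706 - 46\right) \left(-92 - 378\right)\right)^{2} = \left(96 - -353440\right)^{2} = \left(96 + 353440\right)^{2} = 353536^{2} = 124987703296$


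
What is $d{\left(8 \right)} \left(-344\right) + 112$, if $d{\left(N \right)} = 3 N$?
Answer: $-8144$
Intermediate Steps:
$d{\left(8 \right)} \left(-344\right) + 112 = 3 \cdot 8 \left(-344\right) + 112 = 24 \left(-344\right) + 112 = -8256 + 112 = -8144$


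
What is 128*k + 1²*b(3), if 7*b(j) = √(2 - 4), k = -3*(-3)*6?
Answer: 6912 + I*√2/7 ≈ 6912.0 + 0.20203*I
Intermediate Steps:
k = 54 (k = 9*6 = 54)
b(j) = I*√2/7 (b(j) = √(2 - 4)/7 = √(-2)/7 = (I*√2)/7 = I*√2/7)
128*k + 1²*b(3) = 128*54 + 1²*(I*√2/7) = 6912 + 1*(I*√2/7) = 6912 + I*√2/7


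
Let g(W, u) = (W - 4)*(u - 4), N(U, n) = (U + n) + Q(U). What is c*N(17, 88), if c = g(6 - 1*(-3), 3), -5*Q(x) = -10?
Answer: -535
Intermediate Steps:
Q(x) = 2 (Q(x) = -1/5*(-10) = 2)
N(U, n) = 2 + U + n (N(U, n) = (U + n) + 2 = 2 + U + n)
g(W, u) = (-4 + W)*(-4 + u)
c = -5 (c = 16 - 4*(6 - 1*(-3)) - 4*3 + (6 - 1*(-3))*3 = 16 - 4*(6 + 3) - 12 + (6 + 3)*3 = 16 - 4*9 - 12 + 9*3 = 16 - 36 - 12 + 27 = -5)
c*N(17, 88) = -5*(2 + 17 + 88) = -5*107 = -535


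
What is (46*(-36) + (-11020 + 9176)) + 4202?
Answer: 702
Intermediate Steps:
(46*(-36) + (-11020 + 9176)) + 4202 = (-1656 - 1844) + 4202 = -3500 + 4202 = 702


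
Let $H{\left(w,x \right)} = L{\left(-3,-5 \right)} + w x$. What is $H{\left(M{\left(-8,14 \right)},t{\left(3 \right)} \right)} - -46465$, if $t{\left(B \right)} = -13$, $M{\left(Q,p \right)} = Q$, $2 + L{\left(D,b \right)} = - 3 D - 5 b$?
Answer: $46601$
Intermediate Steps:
$L{\left(D,b \right)} = -2 - 5 b - 3 D$ ($L{\left(D,b \right)} = -2 - \left(3 D + 5 b\right) = -2 - 5 b - 3 D$)
$H{\left(w,x \right)} = 32 + w x$ ($H{\left(w,x \right)} = \left(-2 - -25 - -9\right) + w x = \left(-2 + 25 + 9\right) + w x = 32 + w x$)
$H{\left(M{\left(-8,14 \right)},t{\left(3 \right)} \right)} - -46465 = \left(32 - -104\right) - -46465 = \left(32 + 104\right) + 46465 = 136 + 46465 = 46601$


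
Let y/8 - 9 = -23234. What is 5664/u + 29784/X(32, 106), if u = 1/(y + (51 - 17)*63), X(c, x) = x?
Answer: -55132647444/53 ≈ -1.0402e+9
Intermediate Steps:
y = -185800 (y = 72 + 8*(-23234) = 72 - 185872 = -185800)
u = -1/183658 (u = 1/(-185800 + (51 - 17)*63) = 1/(-185800 + 34*63) = 1/(-185800 + 2142) = 1/(-183658) = -1/183658 ≈ -5.4449e-6)
5664/u + 29784/X(32, 106) = 5664/(-1/183658) + 29784/106 = 5664*(-183658) + 29784*(1/106) = -1040238912 + 14892/53 = -55132647444/53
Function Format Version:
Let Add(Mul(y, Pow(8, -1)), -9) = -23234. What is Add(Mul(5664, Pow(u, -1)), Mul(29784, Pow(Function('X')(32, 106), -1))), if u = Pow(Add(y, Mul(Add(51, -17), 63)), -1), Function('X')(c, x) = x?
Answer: Rational(-55132647444, 53) ≈ -1.0402e+9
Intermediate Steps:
y = -185800 (y = Add(72, Mul(8, -23234)) = Add(72, -185872) = -185800)
u = Rational(-1, 183658) (u = Pow(Add(-185800, Mul(Add(51, -17), 63)), -1) = Pow(Add(-185800, Mul(34, 63)), -1) = Pow(Add(-185800, 2142), -1) = Pow(-183658, -1) = Rational(-1, 183658) ≈ -5.4449e-6)
Add(Mul(5664, Pow(u, -1)), Mul(29784, Pow(Function('X')(32, 106), -1))) = Add(Mul(5664, Pow(Rational(-1, 183658), -1)), Mul(29784, Pow(106, -1))) = Add(Mul(5664, -183658), Mul(29784, Rational(1, 106))) = Add(-1040238912, Rational(14892, 53)) = Rational(-55132647444, 53)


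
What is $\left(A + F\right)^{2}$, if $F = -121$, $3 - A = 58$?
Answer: $30976$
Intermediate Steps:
$A = -55$ ($A = 3 - 58 = -55$)
$\left(A + F\right)^{2} = \left(-55 - 121\right)^{2} = \left(-176\right)^{2} = 30976$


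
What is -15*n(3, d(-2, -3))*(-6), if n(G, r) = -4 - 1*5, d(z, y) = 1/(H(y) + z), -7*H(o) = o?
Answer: -810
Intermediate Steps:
H(o) = -o/7
d(z, y) = 1/(z - y/7) (d(z, y) = 1/(-y/7 + z) = 1/(z - y/7))
n(G, r) = -9 (n(G, r) = -4 - 5 = -9)
-15*n(3, d(-2, -3))*(-6) = -15*(-9)*(-6) = 135*(-6) = -810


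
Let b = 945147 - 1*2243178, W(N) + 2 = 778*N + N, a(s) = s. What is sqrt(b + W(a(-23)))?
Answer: 5*I*sqrt(52638) ≈ 1147.1*I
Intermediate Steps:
W(N) = -2 + 779*N (W(N) = -2 + (778*N + N) = -2 + 779*N)
b = -1298031 (b = 945147 - 2243178 = -1298031)
sqrt(b + W(a(-23))) = sqrt(-1298031 + (-2 + 779*(-23))) = sqrt(-1298031 + (-2 - 17917)) = sqrt(-1298031 - 17919) = sqrt(-1315950) = 5*I*sqrt(52638)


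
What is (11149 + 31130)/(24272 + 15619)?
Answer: 14093/13297 ≈ 1.0599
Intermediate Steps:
(11149 + 31130)/(24272 + 15619) = 42279/39891 = 42279*(1/39891) = 14093/13297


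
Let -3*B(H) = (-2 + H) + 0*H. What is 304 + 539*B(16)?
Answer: -6634/3 ≈ -2211.3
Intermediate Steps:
B(H) = 2/3 - H/3 (B(H) = -((-2 + H) + 0*H)/3 = -((-2 + H) + 0)/3 = -(-2 + H)/3 = 2/3 - H/3)
304 + 539*B(16) = 304 + 539*(2/3 - 1/3*16) = 304 + 539*(2/3 - 16/3) = 304 + 539*(-14/3) = 304 - 7546/3 = -6634/3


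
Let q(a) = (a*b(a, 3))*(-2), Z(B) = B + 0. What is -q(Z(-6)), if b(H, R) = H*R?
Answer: 216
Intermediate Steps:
Z(B) = B
q(a) = -6*a**2 (q(a) = (a*(a*3))*(-2) = (a*(3*a))*(-2) = (3*a**2)*(-2) = -6*a**2)
-q(Z(-6)) = -(-6)*(-6)**2 = -(-6)*36 = -1*(-216) = 216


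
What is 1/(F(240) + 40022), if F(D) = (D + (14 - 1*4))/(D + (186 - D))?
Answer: 93/3722171 ≈ 2.4985e-5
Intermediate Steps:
F(D) = 5/93 + D/186 (F(D) = (D + (14 - 4))/186 = (D + 10)*(1/186) = (10 + D)*(1/186) = 5/93 + D/186)
1/(F(240) + 40022) = 1/((5/93 + (1/186)*240) + 40022) = 1/((5/93 + 40/31) + 40022) = 1/(125/93 + 40022) = 1/(3722171/93) = 93/3722171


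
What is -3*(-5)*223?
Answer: 3345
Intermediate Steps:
-3*(-5)*223 = 15*223 = 3345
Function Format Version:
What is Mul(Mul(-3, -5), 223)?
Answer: 3345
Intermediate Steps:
Mul(Mul(-3, -5), 223) = Mul(15, 223) = 3345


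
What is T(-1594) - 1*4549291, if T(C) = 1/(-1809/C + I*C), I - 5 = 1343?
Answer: -15581526934462223/3425045119 ≈ -4.5493e+6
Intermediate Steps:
I = 1348 (I = 5 + 1343 = 1348)
T(C) = 1/(-1809/C + 1348*C)
T(-1594) - 1*4549291 = -1594/(-1809 + 1348*(-1594)²) - 1*4549291 = -1594/(-1809 + 1348*2540836) - 4549291 = -1594/(-1809 + 3425046928) - 4549291 = -1594/3425045119 - 4549291 = -15581526934462223/3425045119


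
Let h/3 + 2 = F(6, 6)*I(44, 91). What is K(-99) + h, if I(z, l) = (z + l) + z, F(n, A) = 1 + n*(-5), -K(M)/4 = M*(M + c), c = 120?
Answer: -7263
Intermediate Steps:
K(M) = -4*M*(120 + M) (K(M) = -4*M*(M + 120) = -4*M*(120 + M))
F(n, A) = 1 - 5*n
I(z, l) = l + 2*z (I(z, l) = (l + z) + z = l + 2*z)
h = -15579 (h = -6 + 3*((1 - 5*6)*(91 + 2*44)) = -6 + 3*((1 - 30)*(91 + 88)) = -6 + 3*(-29*179) = -6 + 3*(-5191) = -6 - 15573 = -15579)
K(-99) + h = -4*(-99)*(120 - 99) - 15579 = -4*(-99)*21 - 15579 = 8316 - 15579 = -7263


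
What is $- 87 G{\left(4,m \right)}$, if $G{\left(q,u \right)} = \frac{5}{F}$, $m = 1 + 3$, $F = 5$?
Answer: $-87$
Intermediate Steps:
$m = 4$
$G{\left(q,u \right)} = 1$ ($G{\left(q,u \right)} = \frac{5}{5} = 5 \cdot \frac{1}{5} = 1$)
$- 87 G{\left(4,m \right)} = \left(-87\right) 1 = -87$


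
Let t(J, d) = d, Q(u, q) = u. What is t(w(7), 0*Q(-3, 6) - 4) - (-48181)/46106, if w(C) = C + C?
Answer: -136243/46106 ≈ -2.9550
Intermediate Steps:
w(C) = 2*C
t(w(7), 0*Q(-3, 6) - 4) - (-48181)/46106 = (0*(-3) - 4) - (-48181)/46106 = (0 - 4) - (-48181)/46106 = -4 - 1*(-48181/46106) = -4 + 48181/46106 = -136243/46106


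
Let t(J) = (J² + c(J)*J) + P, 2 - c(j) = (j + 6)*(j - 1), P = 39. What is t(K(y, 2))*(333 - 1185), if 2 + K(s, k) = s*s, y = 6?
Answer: 37161684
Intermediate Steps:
K(s, k) = -2 + s² (K(s, k) = -2 + s*s = -2 + s²)
c(j) = 2 - (-1 + j)*(6 + j) (c(j) = 2 - (j + 6)*(j - 1) = 2 - (6 + j)*(-1 + j) = 2 - (-1 + j)*(6 + j))
t(J) = 39 + J² + J*(8 - J² - 5*J) (t(J) = (J² + (8 - J² - 5*J)*J) + 39 = (J² + J*(8 - J² - 5*J)) + 39 = 39 + J² + J*(8 - J² - 5*J))
t(K(y, 2))*(333 - 1185) = (39 - (-2 + 6²)³ - 4*(-2 + 6²)² + 8*(-2 + 6²))*(333 - 1185) = (39 - (-2 + 36)³ - 4*(-2 + 36)² + 8*(-2 + 36))*(-852) = (39 - 1*34³ - 4*34² + 8*34)*(-852) = (39 - 1*39304 - 4*1156 + 272)*(-852) = (39 - 39304 - 4624 + 272)*(-852) = -43617*(-852) = 37161684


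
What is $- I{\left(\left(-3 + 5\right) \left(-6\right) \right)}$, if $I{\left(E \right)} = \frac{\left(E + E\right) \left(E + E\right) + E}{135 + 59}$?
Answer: $- \frac{282}{97} \approx -2.9072$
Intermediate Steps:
$I{\left(E \right)} = \frac{E}{194} + \frac{2 E^{2}}{97}$ ($I{\left(E \right)} = \frac{2 E 2 E + E}{194} = \left(4 E^{2} + E\right) \frac{1}{194} = \left(E + 4 E^{2}\right) \frac{1}{194} = \frac{E}{194} + \frac{2 E^{2}}{97}$)
$- I{\left(\left(-3 + 5\right) \left(-6\right) \right)} = - \frac{\left(-3 + 5\right) \left(-6\right) \left(1 + 4 \left(-3 + 5\right) \left(-6\right)\right)}{194} = - \frac{2 \left(-6\right) \left(1 + 4 \cdot 2 \left(-6\right)\right)}{194} = - \frac{\left(-12\right) \left(1 + 4 \left(-12\right)\right)}{194} = - \frac{\left(-12\right) \left(1 - 48\right)}{194} = - \frac{\left(-12\right) \left(-47\right)}{194} = \left(-1\right) \frac{282}{97} = - \frac{282}{97}$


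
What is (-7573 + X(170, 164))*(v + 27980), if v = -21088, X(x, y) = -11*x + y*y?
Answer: 120286076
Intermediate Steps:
X(x, y) = y² - 11*x (X(x, y) = -11*x + y² = y² - 11*x)
(-7573 + X(170, 164))*(v + 27980) = (-7573 + (164² - 11*170))*(-21088 + 27980) = (-7573 + (26896 - 1870))*6892 = (-7573 + 25026)*6892 = 17453*6892 = 120286076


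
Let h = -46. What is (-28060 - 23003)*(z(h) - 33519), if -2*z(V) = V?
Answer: 1710406248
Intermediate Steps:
z(V) = -V/2
(-28060 - 23003)*(z(h) - 33519) = (-28060 - 23003)*(-½*(-46) - 33519) = -51063*(23 - 33519) = -51063*(-33496) = 1710406248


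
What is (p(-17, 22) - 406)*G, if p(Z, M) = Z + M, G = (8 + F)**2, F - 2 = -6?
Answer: -6416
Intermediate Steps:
F = -4 (F = 2 - 6 = -4)
G = 16 (G = (8 - 4)**2 = 4**2 = 16)
p(Z, M) = M + Z
(p(-17, 22) - 406)*G = ((22 - 17) - 406)*16 = (5 - 406)*16 = -401*16 = -6416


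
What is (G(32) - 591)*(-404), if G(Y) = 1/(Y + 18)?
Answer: 5968898/25 ≈ 2.3876e+5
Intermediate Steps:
G(Y) = 1/(18 + Y)
(G(32) - 591)*(-404) = (1/(18 + 32) - 591)*(-404) = (1/50 - 591)*(-404) = -29549/50*(-404) = 5968898/25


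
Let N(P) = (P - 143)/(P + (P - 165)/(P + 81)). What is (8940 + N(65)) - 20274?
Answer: -17739608/1565 ≈ -11335.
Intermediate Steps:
N(P) = (-143 + P)/(P + (-165 + P)/(81 + P))
(8940 + N(65)) - 20274 = (8940 + (-11583 + 65² - 62*65)/(-165 + 65² + 82*65)) - 20274 = (8940 + (-11583 + 4225 - 4030)/(-165 + 4225 + 5330)) - 20274 = (8940 - 11388/9390) - 20274 = (8940 + (1/9390)*(-11388)) - 20274 = (8940 - 1898/1565) - 20274 = 13989202/1565 - 20274 = -17739608/1565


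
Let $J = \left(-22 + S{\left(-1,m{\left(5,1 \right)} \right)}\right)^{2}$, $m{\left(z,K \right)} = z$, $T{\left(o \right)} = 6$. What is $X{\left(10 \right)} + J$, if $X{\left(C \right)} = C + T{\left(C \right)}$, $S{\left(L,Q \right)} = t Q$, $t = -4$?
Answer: $1780$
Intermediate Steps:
$S{\left(L,Q \right)} = - 4 Q$
$J = 1764$ ($J = \left(-22 - 20\right)^{2} = \left(-42\right)^{2} = 1764$)
$X{\left(C \right)} = 6 + C$ ($X{\left(C \right)} = C + 6 = 6 + C$)
$X{\left(10 \right)} + J = \left(6 + 10\right) + 1764 = 16 + 1764 = 1780$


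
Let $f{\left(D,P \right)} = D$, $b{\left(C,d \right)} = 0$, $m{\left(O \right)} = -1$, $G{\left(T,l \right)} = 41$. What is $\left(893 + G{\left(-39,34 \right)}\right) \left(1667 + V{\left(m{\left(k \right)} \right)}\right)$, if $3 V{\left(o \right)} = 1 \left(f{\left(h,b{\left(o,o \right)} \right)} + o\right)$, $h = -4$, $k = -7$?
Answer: $\frac{4666264}{3} \approx 1.5554 \cdot 10^{6}$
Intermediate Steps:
$V{\left(o \right)} = - \frac{4}{3} + \frac{o}{3}$ ($V{\left(o \right)} = \frac{1 \left(-4 + o\right)}{3} = \frac{-4 + o}{3} = - \frac{4}{3} + \frac{o}{3}$)
$\left(893 + G{\left(-39,34 \right)}\right) \left(1667 + V{\left(m{\left(k \right)} \right)}\right) = \left(893 + 41\right) \left(1667 + \left(- \frac{4}{3} + \frac{1}{3} \left(-1\right)\right)\right) = 934 \left(1667 - \frac{5}{3}\right) = 934 \cdot \frac{4996}{3} = \frac{4666264}{3}$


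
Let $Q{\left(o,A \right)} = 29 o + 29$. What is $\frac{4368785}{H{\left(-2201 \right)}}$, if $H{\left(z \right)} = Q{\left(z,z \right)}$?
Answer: $- \frac{873757}{12760} \approx -68.476$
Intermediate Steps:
$Q{\left(o,A \right)} = 29 + 29 o$
$H{\left(z \right)} = 29 + 29 z$
$\frac{4368785}{H{\left(-2201 \right)}} = \frac{4368785}{29 + 29 \left(-2201\right)} = \frac{4368785}{29 - 63829} = \frac{4368785}{-63800} = 4368785 \left(- \frac{1}{63800}\right) = - \frac{873757}{12760}$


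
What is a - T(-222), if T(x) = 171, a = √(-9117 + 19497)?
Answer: -171 + 2*√2595 ≈ -69.118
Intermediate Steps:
a = 2*√2595 (a = √10380 = 2*√2595 ≈ 101.88)
a - T(-222) = 2*√2595 - 1*171 = 2*√2595 - 171 = -171 + 2*√2595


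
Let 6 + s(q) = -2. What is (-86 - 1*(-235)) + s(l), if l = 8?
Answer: 141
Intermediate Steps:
s(q) = -8 (s(q) = -6 - 2 = -8)
(-86 - 1*(-235)) + s(l) = (-86 - 1*(-235)) - 8 = (-86 + 235) - 8 = 149 - 8 = 141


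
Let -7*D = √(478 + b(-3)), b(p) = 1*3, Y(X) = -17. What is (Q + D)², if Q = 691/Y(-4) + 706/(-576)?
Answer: 2070935776465/1174569984 + 29287*√481/2448 ≈ 2025.5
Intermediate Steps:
b(p) = 3
D = -√481/7 (D = -√(478 + 3)/7 = -√481/7 ≈ -3.1331)
Q = -205009/4896 (Q = 691/(-17) + 706/(-576) = 691*(-1/17) + 706*(-1/576) = -691/17 - 353/288 = -205009/4896 ≈ -41.873)
(Q + D)² = (-205009/4896 - √481/7)²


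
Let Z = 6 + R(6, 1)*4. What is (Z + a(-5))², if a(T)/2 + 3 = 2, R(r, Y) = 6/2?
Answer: 256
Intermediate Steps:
R(r, Y) = 3 (R(r, Y) = 6*(½) = 3)
a(T) = -2 (a(T) = -6 + 2*2 = -6 + 4 = -2)
Z = 18 (Z = 6 + 3*4 = 6 + 12 = 18)
(Z + a(-5))² = (18 - 2)² = 16² = 256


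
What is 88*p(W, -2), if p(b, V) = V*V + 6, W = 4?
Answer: 880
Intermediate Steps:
p(b, V) = 6 + V**2 (p(b, V) = V**2 + 6 = 6 + V**2)
88*p(W, -2) = 88*(6 + (-2)**2) = 88*(6 + 4) = 88*10 = 880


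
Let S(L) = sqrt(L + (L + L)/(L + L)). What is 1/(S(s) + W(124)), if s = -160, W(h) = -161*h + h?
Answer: -19840/393625759 - I*sqrt(159)/393625759 ≈ -5.0403e-5 - 3.2034e-8*I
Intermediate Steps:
W(h) = -160*h
S(L) = sqrt(1 + L) (S(L) = sqrt(L + (2*L)/((2*L))) = sqrt(L + (2*L)*(1/(2*L))) = sqrt(L + 1) = sqrt(1 + L))
1/(S(s) + W(124)) = 1/(sqrt(1 - 160) - 160*124) = 1/(sqrt(-159) - 19840) = 1/(I*sqrt(159) - 19840) = 1/(-19840 + I*sqrt(159))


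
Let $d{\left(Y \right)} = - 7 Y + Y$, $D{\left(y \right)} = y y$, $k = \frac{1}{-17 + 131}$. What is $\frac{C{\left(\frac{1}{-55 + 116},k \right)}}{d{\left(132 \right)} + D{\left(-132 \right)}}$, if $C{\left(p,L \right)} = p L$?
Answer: $\frac{1}{115658928} \approx 8.6461 \cdot 10^{-9}$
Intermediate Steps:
$k = \frac{1}{114} \approx 0.0087719$
$D{\left(y \right)} = y^{2}$
$d{\left(Y \right)} = - 6 Y$
$C{\left(p,L \right)} = L p$
$\frac{C{\left(\frac{1}{-55 + 116},k \right)}}{d{\left(132 \right)} + D{\left(-132 \right)}} = \frac{\frac{1}{114} \frac{1}{-55 + 116}}{\left(-6\right) 132 + \left(-132\right)^{2}} = \frac{\frac{1}{114} \cdot \frac{1}{61}}{-792 + 17424} = \frac{\frac{1}{114} \cdot \frac{1}{61}}{16632} = \frac{1}{6954} \cdot \frac{1}{16632} = \frac{1}{115658928}$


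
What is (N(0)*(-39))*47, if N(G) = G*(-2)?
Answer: 0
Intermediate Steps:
N(G) = -2*G
(N(0)*(-39))*47 = (-2*0*(-39))*47 = (0*(-39))*47 = 0*47 = 0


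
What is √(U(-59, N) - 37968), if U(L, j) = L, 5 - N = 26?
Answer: I*√38027 ≈ 195.01*I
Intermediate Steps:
N = -21 (N = 5 - 1*26 = 5 - 26 = -21)
√(U(-59, N) - 37968) = √(-59 - 37968) = √(-38027) = I*√38027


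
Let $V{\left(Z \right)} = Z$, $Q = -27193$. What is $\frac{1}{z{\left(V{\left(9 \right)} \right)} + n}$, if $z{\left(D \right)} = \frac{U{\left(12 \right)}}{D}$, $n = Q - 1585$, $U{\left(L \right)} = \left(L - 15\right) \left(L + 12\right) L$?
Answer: $- \frac{1}{28874} \approx -3.4633 \cdot 10^{-5}$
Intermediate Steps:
$U{\left(L \right)} = L \left(-15 + L\right) \left(12 + L\right)$ ($U{\left(L \right)} = \left(-15 + L\right) \left(12 + L\right) L = L \left(-15 + L\right) \left(12 + L\right)$)
$n = -28778$ ($n = -27193 - 1585 = -28778$)
$z{\left(D \right)} = - \frac{864}{D}$ ($z{\left(D \right)} = \frac{12 \left(-180 + 12^{2} - 36\right)}{D} = \frac{12 \left(-180 + 144 - 36\right)}{D} = \frac{12 \left(-72\right)}{D} = - \frac{864}{D}$)
$\frac{1}{z{\left(V{\left(9 \right)} \right)} + n} = \frac{1}{- \frac{864}{9} - 28778} = \frac{1}{\left(-864\right) \frac{1}{9} - 28778} = \frac{1}{-96 - 28778} = \frac{1}{-28874} = - \frac{1}{28874}$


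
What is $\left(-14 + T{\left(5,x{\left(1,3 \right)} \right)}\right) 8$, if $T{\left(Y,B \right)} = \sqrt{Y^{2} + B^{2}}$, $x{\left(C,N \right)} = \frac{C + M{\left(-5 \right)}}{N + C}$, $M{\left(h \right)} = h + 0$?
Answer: $-112 + 8 \sqrt{26} \approx -71.208$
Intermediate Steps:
$M{\left(h \right)} = h$
$x{\left(C,N \right)} = \frac{-5 + C}{C + N}$ ($x{\left(C,N \right)} = \frac{C - 5}{N + C} = \frac{-5 + C}{C + N}$)
$T{\left(Y,B \right)} = \sqrt{B^{2} + Y^{2}}$
$\left(-14 + T{\left(5,x{\left(1,3 \right)} \right)}\right) 8 = \left(-14 + \sqrt{\left(\frac{-5 + 1}{1 + 3}\right)^{2} + 5^{2}}\right) 8 = \left(-14 + \sqrt{\left(\frac{1}{4} \left(-4\right)\right)^{2} + 25}\right) 8 = \left(-14 + \sqrt{\left(-1\right)^{2} + 25}\right) 8 = \left(-14 + \sqrt{1 + 25}\right) 8 = \left(-14 + \sqrt{26}\right) 8 = -112 + 8 \sqrt{26}$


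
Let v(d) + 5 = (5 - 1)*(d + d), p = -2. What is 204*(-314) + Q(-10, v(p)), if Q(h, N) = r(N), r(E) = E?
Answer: -64077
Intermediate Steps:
v(d) = -5 + 8*d (v(d) = -5 + (5 - 1)*(d + d) = -5 + 4*(2*d) = -5 + 8*d)
Q(h, N) = N
204*(-314) + Q(-10, v(p)) = 204*(-314) + (-5 + 8*(-2)) = -64056 + (-5 - 16) = -64056 - 21 = -64077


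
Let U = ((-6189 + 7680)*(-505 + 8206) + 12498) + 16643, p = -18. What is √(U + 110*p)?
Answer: 2*√2877338 ≈ 3392.5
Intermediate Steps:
U = 11511332 (U = (1491*7701 + 12498) + 16643 = (11482191 + 12498) + 16643 = 11494689 + 16643 = 11511332)
√(U + 110*p) = √(11511332 + 110*(-18)) = √(11511332 - 1980) = √11509352 = 2*√2877338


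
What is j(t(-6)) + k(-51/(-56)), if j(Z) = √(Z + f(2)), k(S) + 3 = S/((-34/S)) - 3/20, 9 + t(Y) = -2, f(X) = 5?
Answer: -99549/31360 + I*√6 ≈ -3.1744 + 2.4495*I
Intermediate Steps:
t(Y) = -11 (t(Y) = -9 - 2 = -11)
k(S) = -63/20 - S²/34 (k(S) = -3 + (S/((-34/S)) - 3/20) = -3 + (S*(-S/34) - 3*1/20) = -3 + (-S²/34 - 3/20) = -3 + (-3/20 - S²/34) = -63/20 - S²/34)
j(Z) = √(5 + Z) (j(Z) = √(Z + 5) = √(5 + Z))
j(t(-6)) + k(-51/(-56)) = √(5 - 11) + (-63/20 - (-51/(-56))²/34) = √(-6) + (-63/20 - (-51*(-1/56))²/34) = I*√6 + (-63/20 - (51/56)²/34) = I*√6 + (-63/20 - 1/34*2601/3136) = I*√6 + (-63/20 - 153/6272) = I*√6 - 99549/31360 = -99549/31360 + I*√6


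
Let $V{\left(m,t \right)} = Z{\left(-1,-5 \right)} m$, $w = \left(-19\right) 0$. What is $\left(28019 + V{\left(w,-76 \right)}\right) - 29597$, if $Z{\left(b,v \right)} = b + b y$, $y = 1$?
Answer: $-1578$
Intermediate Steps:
$w = 0$
$Z{\left(b,v \right)} = 2 b$ ($Z{\left(b,v \right)} = b + b 1 = b + b = 2 b$)
$V{\left(m,t \right)} = - 2 m$ ($V{\left(m,t \right)} = 2 \left(-1\right) m = - 2 m$)
$\left(28019 + V{\left(w,-76 \right)}\right) - 29597 = \left(28019 - 0\right) - 29597 = \left(28019 + 0\right) - 29597 = 28019 - 29597 = -1578$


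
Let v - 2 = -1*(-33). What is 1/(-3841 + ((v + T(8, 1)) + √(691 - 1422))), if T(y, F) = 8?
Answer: -3798/14425535 - I*√731/14425535 ≈ -0.00026328 - 1.8742e-6*I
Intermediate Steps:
v = 35 (v = 2 - 1*(-33) = 2 + 33 = 35)
1/(-3841 + ((v + T(8, 1)) + √(691 - 1422))) = 1/(-3841 + ((35 + 8) + √(691 - 1422))) = 1/(-3841 + (43 + √(-731))) = 1/(-3841 + (43 + I*√731)) = 1/(-3798 + I*√731)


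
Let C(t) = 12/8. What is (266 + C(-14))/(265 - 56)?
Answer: 535/418 ≈ 1.2799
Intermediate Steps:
C(t) = 3/2 (C(t) = 12*(⅛) = 3/2)
(266 + C(-14))/(265 - 56) = (266 + 3/2)/(265 - 56) = (535/2)/209 = (535/2)*(1/209) = 535/418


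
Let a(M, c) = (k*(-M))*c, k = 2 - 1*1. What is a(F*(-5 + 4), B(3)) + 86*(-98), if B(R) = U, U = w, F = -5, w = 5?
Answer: -8453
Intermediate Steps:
k = 1 (k = 2 - 1 = 1)
U = 5
B(R) = 5
a(M, c) = -M*c (a(M, c) = (1*(-M))*c = (-M)*c = -M*c)
a(F*(-5 + 4), B(3)) + 86*(-98) = -1*(-5*(-5 + 4))*5 + 86*(-98) = -1*(-5*(-1))*5 - 8428 = -1*5*5 - 8428 = -25 - 8428 = -8453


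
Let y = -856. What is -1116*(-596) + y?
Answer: 664280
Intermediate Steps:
-1116*(-596) + y = -1116*(-596) - 856 = 665136 - 856 = 664280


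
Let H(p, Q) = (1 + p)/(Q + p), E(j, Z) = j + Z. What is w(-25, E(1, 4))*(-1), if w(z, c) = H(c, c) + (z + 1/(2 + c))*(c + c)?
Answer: 8679/35 ≈ 247.97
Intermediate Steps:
E(j, Z) = Z + j
H(p, Q) = (1 + p)/(Q + p)
w(z, c) = (1 + c)/(2*c) + 2*c*(z + 1/(2 + c)) (w(z, c) = (1 + c)/(c + c) + (z + 1/(2 + c))*(c + c) = (1 + c)/((2*c)) + (z + 1/(2 + c))*(2*c) = (1/(2*c))*(1 + c) + 2*c*(z + 1/(2 + c)) = (1 + c)/(2*c) + 2*c*(z + 1/(2 + c)))
w(-25, E(1, 4))*(-1) = ((1 + (4 + 1) + (4 + 1)*(1 + 5*(4 + 1) + 4*(-25)*(4 + 1)**2 + 8*(4 + 1)*(-25))/2)/((4 + 1)*(2 + (4 + 1))))*(-1) = ((1 + 5 + (1/2)*5*(1 + 5*5 + 4*(-25)*5**2 + 8*5*(-25)))/(5*(2 + 5)))*(-1) = ((1/5)*(1 + 5 + (1/2)*5*(1 + 25 + 4*(-25)*25 - 1000))/7)*(-1) = ((1/5)*(1/7)*(1 + 5 + (1/2)*5*(1 + 25 - 2500 - 1000)))*(-1) = ((1/5)*(1/7)*(1 + 5 + (1/2)*5*(-3474)))*(-1) = ((1/5)*(1/7)*(1 + 5 - 8685))*(-1) = ((1/5)*(1/7)*(-8679))*(-1) = -8679/35*(-1) = 8679/35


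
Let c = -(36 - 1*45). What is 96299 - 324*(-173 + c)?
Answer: 149435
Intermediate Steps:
c = 9 (c = -(36 - 45) = -1*(-9) = 9)
96299 - 324*(-173 + c) = 96299 - 324*(-173 + 9) = 96299 - 324*(-164) = 96299 - 1*(-53136) = 96299 + 53136 = 149435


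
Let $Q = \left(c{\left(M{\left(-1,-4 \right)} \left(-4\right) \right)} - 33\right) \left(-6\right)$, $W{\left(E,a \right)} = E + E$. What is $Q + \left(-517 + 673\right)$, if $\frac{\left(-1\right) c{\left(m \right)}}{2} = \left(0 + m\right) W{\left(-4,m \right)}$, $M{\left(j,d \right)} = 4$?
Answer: $1890$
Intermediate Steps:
$W{\left(E,a \right)} = 2 E$
$c{\left(m \right)} = 16 m$ ($c{\left(m \right)} = - 2 \left(0 + m\right) 2 \left(-4\right) = - 2 m \left(-8\right) = - 2 \left(- 8 m\right) = 16 m$)
$Q = 1734$ ($Q = \left(16 \cdot 4 \left(-4\right) - 33\right) \left(-6\right) = \left(16 \left(-16\right) - 33\right) \left(-6\right) = \left(-256 - 33\right) \left(-6\right) = \left(-289\right) \left(-6\right) = 1734$)
$Q + \left(-517 + 673\right) = 1734 + \left(-517 + 673\right) = 1734 + 156 = 1890$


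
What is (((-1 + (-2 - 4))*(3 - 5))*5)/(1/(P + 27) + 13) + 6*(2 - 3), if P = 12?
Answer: -159/254 ≈ -0.62598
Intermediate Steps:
(((-1 + (-2 - 4))*(3 - 5))*5)/(1/(P + 27) + 13) + 6*(2 - 3) = (((-1 + (-2 - 4))*(3 - 5))*5)/(1/(12 + 27) + 13) + 6*(2 - 3) = (((-1 - 6)*(-2))*5)/(1/39 + 13) + 6*(-1) = (-7*(-2)*5)/(1/39 + 13) - 6 = (14*5)/(508/39) - 6 = 70*(39/508) - 6 = 1365/254 - 6 = -159/254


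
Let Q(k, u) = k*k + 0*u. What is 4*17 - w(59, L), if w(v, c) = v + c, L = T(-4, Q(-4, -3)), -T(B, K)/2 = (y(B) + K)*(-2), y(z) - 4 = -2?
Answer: -63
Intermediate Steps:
y(z) = 2 (y(z) = 4 - 2 = 2)
Q(k, u) = k² (Q(k, u) = k² + 0 = k²)
T(B, K) = 8 + 4*K (T(B, K) = -2*(2 + K)*(-2) = -2*(-4 - 2*K) = 8 + 4*K)
L = 72 (L = 8 + 4*(-4)² = 8 + 4*16 = 8 + 64 = 72)
w(v, c) = c + v
4*17 - w(59, L) = 4*17 - (72 + 59) = 68 - 1*131 = 68 - 131 = -63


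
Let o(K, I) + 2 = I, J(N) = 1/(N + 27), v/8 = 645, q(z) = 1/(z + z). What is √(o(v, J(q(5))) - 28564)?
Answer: 8*I*√32779889/271 ≈ 169.01*I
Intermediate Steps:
q(z) = 1/(2*z)
v = 5160 (v = 8*645 = 5160)
J(N) = 1/(27 + N)
o(K, I) = -2 + I
√(o(v, J(q(5))) - 28564) = √((-2 + 1/(27 + (½)/5)) - 28564) = √((-2 + 1/(27 + (½)*(⅕))) - 28564) = √((-2 + 1/(27 + ⅒)) - 28564) = √((-2 + 1/(271/10)) - 28564) = √((-2 + 10/271) - 28564) = √(-532/271 - 28564) = √(-7741376/271) = 8*I*√32779889/271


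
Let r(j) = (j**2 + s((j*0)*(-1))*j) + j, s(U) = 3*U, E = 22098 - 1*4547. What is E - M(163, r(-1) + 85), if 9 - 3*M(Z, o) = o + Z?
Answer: 52892/3 ≈ 17631.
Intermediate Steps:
E = 17551 (E = 22098 - 4547 = 17551)
r(j) = j + j**2 (r(j) = (j**2 + (3*((j*0)*(-1)))*j) + j = (j**2 + (3*(0*(-1)))*j) + j = (j**2 + (3*0)*j) + j = (j**2 + 0*j) + j = (j**2 + 0) + j = j**2 + j = j + j**2)
M(Z, o) = 3 - Z/3 - o/3 (M(Z, o) = 3 - (o + Z)/3 = 3 - (Z + o)/3 = 3 + (-Z/3 - o/3) = 3 - Z/3 - o/3)
E - M(163, r(-1) + 85) = 17551 - (3 - 1/3*163 - (-(1 - 1) + 85)/3) = 17551 - (3 - 163/3 - (-1*0 + 85)/3) = 17551 - (3 - 163/3 - (0 + 85)/3) = 17551 - (3 - 163/3 - 1/3*85) = 17551 - (3 - 163/3 - 85/3) = 17551 - 1*(-239/3) = 17551 + 239/3 = 52892/3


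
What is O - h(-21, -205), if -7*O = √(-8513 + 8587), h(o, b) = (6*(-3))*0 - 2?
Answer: 2 - √74/7 ≈ 0.77110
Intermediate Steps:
h(o, b) = -2 (h(o, b) = -18*0 - 2 = 0 - 2 = -2)
O = -√74/7 (O = -√(-8513 + 8587)/7 = -√74/7 ≈ -1.2289)
O - h(-21, -205) = -√74/7 - 1*(-2) = -√74/7 + 2 = 2 - √74/7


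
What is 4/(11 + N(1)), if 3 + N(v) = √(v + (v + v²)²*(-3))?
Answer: 32/75 - 4*I*√11/75 ≈ 0.42667 - 0.17689*I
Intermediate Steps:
N(v) = -3 + √(v - 3*(v + v²)²) (N(v) = -3 + √(v + (v + v²)²*(-3)) = -3 + √(v - 3*(v + v²)²))
4/(11 + N(1)) = 4/(11 + (-3 + √(1 - 3*1²*(1 + 1)²))) = 4/(11 + (-3 + √(1 - 3*1*2²))) = 4/(11 + (-3 + √(1 - 3*1*4))) = 4/(11 + (-3 + √(1 - 12))) = 4/(11 + (-3 + √(-11))) = 4/(11 + (-3 + I*√11)) = 4/(8 + I*√11)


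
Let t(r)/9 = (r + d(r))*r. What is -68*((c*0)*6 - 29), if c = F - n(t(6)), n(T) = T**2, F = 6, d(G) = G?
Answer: 1972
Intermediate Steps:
t(r) = 18*r**2 (t(r) = 9*((r + r)*r) = 9*((2*r)*r) = 9*(2*r**2) = 18*r**2)
c = -419898 (c = 6 - (18*6**2)**2 = 6 - (18*36)**2 = 6 - 1*648**2 = 6 - 1*419904 = 6 - 419904 = -419898)
-68*((c*0)*6 - 29) = -68*(-419898*0*6 - 29) = -68*(0*6 - 29) = -68*(0 - 29) = -68*(-29) = 1972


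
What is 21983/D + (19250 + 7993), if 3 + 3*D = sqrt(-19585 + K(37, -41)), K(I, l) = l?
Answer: 178239486/6545 - 21983*I*sqrt(19626)/6545 ≈ 27233.0 - 470.54*I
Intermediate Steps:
D = -1 + I*sqrt(19626)/3 (D = -1 + sqrt(-19585 - 41)/3 = -1 + sqrt(-19626)/3 = -1 + (I*sqrt(19626))/3 = -1 + I*sqrt(19626)/3 ≈ -1.0 + 46.698*I)
21983/D + (19250 + 7993) = 21983/(-1 + I*sqrt(19626)/3) + (19250 + 7993) = 21983/(-1 + I*sqrt(19626)/3) + 27243 = 27243 + 21983/(-1 + I*sqrt(19626)/3)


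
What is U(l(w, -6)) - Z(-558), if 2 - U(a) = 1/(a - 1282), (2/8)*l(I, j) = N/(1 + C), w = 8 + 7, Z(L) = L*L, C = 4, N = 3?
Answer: -1992094071/6398 ≈ -3.1136e+5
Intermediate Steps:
Z(L) = L²
w = 15
l(I, j) = 12/5 (l(I, j) = 4*(3/(1 + 4)) = 4*(3/5) = 4*((⅕)*3) = 4*(⅗) = 12/5)
U(a) = 2 - 1/(-1282 + a) (U(a) = 2 - 1/(a - 1282) = 2 - 1/(-1282 + a))
U(l(w, -6)) - Z(-558) = (-2565 + 2*(12/5))/(-1282 + 12/5) - 1*(-558)² = (-2565 + 24/5)/(-6398/5) - 1*311364 = -5/6398*(-12801/5) - 311364 = 12801/6398 - 311364 = -1992094071/6398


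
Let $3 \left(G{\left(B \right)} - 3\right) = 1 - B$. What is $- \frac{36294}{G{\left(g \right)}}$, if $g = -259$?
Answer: $- \frac{108882}{269} \approx -404.77$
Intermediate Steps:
$G{\left(B \right)} = \frac{10}{3} - \frac{B}{3}$ ($G{\left(B \right)} = 3 + \frac{1 - B}{3} = 3 - \left(- \frac{1}{3} + \frac{B}{3}\right) = \frac{10}{3} - \frac{B}{3}$)
$- \frac{36294}{G{\left(g \right)}} = - \frac{36294}{\frac{10}{3} - - \frac{259}{3}} = - \frac{36294}{\frac{10}{3} + \frac{259}{3}} = - \frac{36294}{\frac{269}{3}} = \left(-36294\right) \frac{3}{269} = - \frac{108882}{269}$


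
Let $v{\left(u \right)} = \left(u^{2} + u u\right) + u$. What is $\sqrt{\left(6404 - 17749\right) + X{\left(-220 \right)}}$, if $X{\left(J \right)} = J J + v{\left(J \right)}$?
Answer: $\sqrt{133635} \approx 365.56$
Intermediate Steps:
$v{\left(u \right)} = u + 2 u^{2}$ ($v{\left(u \right)} = \left(u^{2} + u^{2}\right) + u = 2 u^{2} + u = u + 2 u^{2}$)
$X{\left(J \right)} = J^{2} + J \left(1 + 2 J\right)$ ($X{\left(J \right)} = J J + J \left(1 + 2 J\right) = J^{2} + J \left(1 + 2 J\right)$)
$\sqrt{\left(6404 - 17749\right) + X{\left(-220 \right)}} = \sqrt{\left(6404 - 17749\right) - 220 \left(1 + 3 \left(-220\right)\right)} = \sqrt{-11345 - 220 \left(1 - 660\right)} = \sqrt{-11345 - -144980} = \sqrt{-11345 + 144980} = \sqrt{133635}$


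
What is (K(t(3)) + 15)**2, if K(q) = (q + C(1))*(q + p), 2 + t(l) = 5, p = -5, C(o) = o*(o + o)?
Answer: 25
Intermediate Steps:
C(o) = 2*o**2 (C(o) = o*(2*o) = 2*o**2)
t(l) = 3 (t(l) = -2 + 5 = 3)
K(q) = (-5 + q)*(2 + q) (K(q) = (q + 2*1**2)*(q - 5) = (q + 2*1)*(-5 + q) = (q + 2)*(-5 + q) = (2 + q)*(-5 + q) = (-5 + q)*(2 + q))
(K(t(3)) + 15)**2 = ((-10 + 3**2 - 3*3) + 15)**2 = ((-10 + 9 - 9) + 15)**2 = (-10 + 15)**2 = 5**2 = 25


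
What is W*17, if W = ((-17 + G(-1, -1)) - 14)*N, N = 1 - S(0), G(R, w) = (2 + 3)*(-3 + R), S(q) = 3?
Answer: 1734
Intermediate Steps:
G(R, w) = -15 + 5*R (G(R, w) = 5*(-3 + R) = -15 + 5*R)
N = -2 (N = 1 - 1*3 = 1 - 3 = -2)
W = 102 (W = ((-17 + (-15 + 5*(-1))) - 14)*(-2) = ((-17 + (-15 - 5)) - 14)*(-2) = ((-17 - 20) - 14)*(-2) = (-37 - 14)*(-2) = -51*(-2) = 102)
W*17 = 102*17 = 1734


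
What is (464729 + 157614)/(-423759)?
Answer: -622343/423759 ≈ -1.4686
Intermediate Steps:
(464729 + 157614)/(-423759) = 622343*(-1/423759) = -622343/423759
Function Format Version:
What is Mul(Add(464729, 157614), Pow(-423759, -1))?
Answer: Rational(-622343, 423759) ≈ -1.4686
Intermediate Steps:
Mul(Add(464729, 157614), Pow(-423759, -1)) = Mul(622343, Rational(-1, 423759)) = Rational(-622343, 423759)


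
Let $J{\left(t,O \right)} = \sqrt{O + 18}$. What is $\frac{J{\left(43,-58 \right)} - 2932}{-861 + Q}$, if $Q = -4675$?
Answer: $\frac{733}{1384} - \frac{i \sqrt{10}}{2768} \approx 0.52962 - 0.0011424 i$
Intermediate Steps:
$J{\left(t,O \right)} = \sqrt{18 + O}$
$\frac{J{\left(43,-58 \right)} - 2932}{-861 + Q} = \frac{\sqrt{18 - 58} - 2932}{-861 - 4675} = \frac{\sqrt{-40} - 2932}{-5536} = \left(2 i \sqrt{10} - 2932\right) \left(- \frac{1}{5536}\right) = \left(-2932 + 2 i \sqrt{10}\right) \left(- \frac{1}{5536}\right) = \frac{733}{1384} - \frac{i \sqrt{10}}{2768}$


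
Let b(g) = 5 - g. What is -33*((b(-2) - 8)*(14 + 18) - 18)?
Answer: 1650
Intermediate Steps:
-33*((b(-2) - 8)*(14 + 18) - 18) = -33*(((5 - 1*(-2)) - 8)*(14 + 18) - 18) = -33*(((5 + 2) - 8)*32 - 18) = -33*((7 - 8)*32 - 18) = -33*(-1*32 - 18) = -33*(-32 - 18) = -33*(-50) = 1650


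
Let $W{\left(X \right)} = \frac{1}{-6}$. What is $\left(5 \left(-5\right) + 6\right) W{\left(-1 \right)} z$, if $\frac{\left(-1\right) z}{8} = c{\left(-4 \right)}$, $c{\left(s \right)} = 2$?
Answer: $- \frac{152}{3} \approx -50.667$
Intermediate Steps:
$W{\left(X \right)} = - \frac{1}{6}$
$z = -16$ ($z = \left(-8\right) 2 = -16$)
$\left(5 \left(-5\right) + 6\right) W{\left(-1 \right)} z = \left(5 \left(-5\right) + 6\right) \left(- \frac{1}{6}\right) \left(-16\right) = \left(-25 + 6\right) \left(- \frac{1}{6}\right) \left(-16\right) = \left(-19\right) \left(- \frac{1}{6}\right) \left(-16\right) = \frac{19}{6} \left(-16\right) = - \frac{152}{3}$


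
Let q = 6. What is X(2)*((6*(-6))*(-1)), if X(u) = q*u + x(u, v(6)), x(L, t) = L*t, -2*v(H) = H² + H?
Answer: -1080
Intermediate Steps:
v(H) = -H/2 - H²/2 (v(H) = -(H² + H)/2 = -(H + H²)/2 = -H/2 - H²/2)
X(u) = -15*u (X(u) = 6*u + u*(-½*6*(1 + 6)) = 6*u + u*(-½*6*7) = 6*u + u*(-21) = 6*u - 21*u = -15*u)
X(2)*((6*(-6))*(-1)) = (-15*2)*((6*(-6))*(-1)) = -(-1080)*(-1) = -30*36 = -1080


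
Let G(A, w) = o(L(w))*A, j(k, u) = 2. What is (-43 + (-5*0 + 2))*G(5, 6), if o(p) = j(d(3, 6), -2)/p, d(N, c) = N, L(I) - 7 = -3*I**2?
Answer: 410/101 ≈ 4.0594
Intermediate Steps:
L(I) = 7 - 3*I**2
o(p) = 2/p
G(A, w) = 2*A/(7 - 3*w**2) (G(A, w) = (2/(7 - 3*w**2))*A = 2*A/(7 - 3*w**2))
(-43 + (-5*0 + 2))*G(5, 6) = (-43 + (-5*0 + 2))*(-2*5/(-7 + 3*6**2)) = (-43 + (0 + 2))*(-2*5/(-7 + 3*36)) = (-43 + 2)*(-2*5/(-7 + 108)) = -(-82)*5/101 = -41*(-10/101) = 410/101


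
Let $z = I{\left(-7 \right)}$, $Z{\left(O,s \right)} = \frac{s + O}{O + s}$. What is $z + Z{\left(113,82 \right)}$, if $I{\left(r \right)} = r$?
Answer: $-6$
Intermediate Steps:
$Z{\left(O,s \right)} = 1$ ($Z{\left(O,s \right)} = \frac{O + s}{O + s} = 1$)
$z = -7$
$z + Z{\left(113,82 \right)} = -7 + 1 = -6$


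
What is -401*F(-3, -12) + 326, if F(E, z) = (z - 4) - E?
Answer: 5539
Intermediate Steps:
F(E, z) = -4 + z - E (F(E, z) = (-4 + z) - E = -4 + z - E)
-401*F(-3, -12) + 326 = -401*(-4 - 12 - 1*(-3)) + 326 = -401*(-4 - 12 + 3) + 326 = -401*(-13) + 326 = 5213 + 326 = 5539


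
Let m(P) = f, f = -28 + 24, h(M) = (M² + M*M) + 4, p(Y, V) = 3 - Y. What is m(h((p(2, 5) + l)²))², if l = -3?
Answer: 16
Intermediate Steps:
h(M) = 4 + 2*M² (h(M) = (M² + M²) + 4 = 2*M² + 4 = 4 + 2*M²)
f = -4
m(P) = -4
m(h((p(2, 5) + l)²))² = (-4)² = 16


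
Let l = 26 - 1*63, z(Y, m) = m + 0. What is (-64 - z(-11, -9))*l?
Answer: 2035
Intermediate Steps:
z(Y, m) = m
l = -37 (l = 26 - 63 = -37)
(-64 - z(-11, -9))*l = (-64 - 1*(-9))*(-37) = (-64 + 9)*(-37) = -55*(-37) = 2035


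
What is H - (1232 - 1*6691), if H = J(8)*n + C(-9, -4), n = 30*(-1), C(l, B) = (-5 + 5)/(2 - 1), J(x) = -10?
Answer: 5759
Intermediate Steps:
C(l, B) = 0 (C(l, B) = 0/1 = 0*1 = 0)
n = -30
H = 300 (H = -10*(-30) + 0 = 300 + 0 = 300)
H - (1232 - 1*6691) = 300 - (1232 - 1*6691) = 300 - (1232 - 6691) = 300 - 1*(-5459) = 300 + 5459 = 5759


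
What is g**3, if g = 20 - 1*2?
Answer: 5832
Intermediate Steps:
g = 18 (g = 20 - 2 = 18)
g**3 = 18**3 = 5832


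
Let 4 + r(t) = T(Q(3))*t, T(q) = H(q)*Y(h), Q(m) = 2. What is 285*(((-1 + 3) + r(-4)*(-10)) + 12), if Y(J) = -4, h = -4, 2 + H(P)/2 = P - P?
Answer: 197790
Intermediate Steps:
H(P) = -4 (H(P) = -4 + 2*(P - P) = -4 + 2*0 = -4 + 0 = -4)
T(q) = 16 (T(q) = -4*(-4) = 16)
r(t) = -4 + 16*t
285*(((-1 + 3) + r(-4)*(-10)) + 12) = 285*(((-1 + 3) + (-4 + 16*(-4))*(-10)) + 12) = 285*((2 + (-4 - 64)*(-10)) + 12) = 285*((2 - 68*(-10)) + 12) = 285*((2 + 680) + 12) = 285*(682 + 12) = 285*694 = 197790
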